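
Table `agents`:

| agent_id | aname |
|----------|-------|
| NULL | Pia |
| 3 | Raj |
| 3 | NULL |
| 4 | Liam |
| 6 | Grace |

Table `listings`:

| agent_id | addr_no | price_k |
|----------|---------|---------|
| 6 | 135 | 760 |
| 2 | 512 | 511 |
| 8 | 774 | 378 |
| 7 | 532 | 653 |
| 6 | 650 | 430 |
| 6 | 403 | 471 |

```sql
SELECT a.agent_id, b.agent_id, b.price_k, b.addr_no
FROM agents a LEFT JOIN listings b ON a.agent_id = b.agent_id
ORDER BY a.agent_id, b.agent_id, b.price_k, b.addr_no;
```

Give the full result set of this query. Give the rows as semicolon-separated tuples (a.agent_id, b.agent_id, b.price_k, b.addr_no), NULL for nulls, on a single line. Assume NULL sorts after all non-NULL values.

(3, NULL, NULL, NULL); (3, NULL, NULL, NULL); (4, NULL, NULL, NULL); (6, 6, 430, 650); (6, 6, 471, 403); (6, 6, 760, 135); (NULL, NULL, NULL, NULL)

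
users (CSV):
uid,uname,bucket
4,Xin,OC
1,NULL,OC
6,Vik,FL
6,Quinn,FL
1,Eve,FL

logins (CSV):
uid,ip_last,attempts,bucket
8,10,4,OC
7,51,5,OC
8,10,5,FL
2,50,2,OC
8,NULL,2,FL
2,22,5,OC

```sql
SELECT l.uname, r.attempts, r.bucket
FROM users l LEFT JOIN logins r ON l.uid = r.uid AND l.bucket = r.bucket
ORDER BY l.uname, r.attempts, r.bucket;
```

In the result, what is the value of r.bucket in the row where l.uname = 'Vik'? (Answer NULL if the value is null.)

LEFT JOIN keeps every row from `users`; unmatched rows get NULL for `logins`'s columns.
Matching on l.uid = r.uid AND l.bucket = r.bucket.
- uid=4, bucket=OC: no r row matches, row kept with r columns NULL.
- uid=1, bucket=OC: no r row matches, row kept with r columns NULL.
- uid=6, bucket=FL: no r row matches, row kept with r columns NULL.
- uid=6, bucket=FL: no r row matches, row kept with r columns NULL.
- uid=1, bucket=FL: no r row matches, row kept with r columns NULL.

NULL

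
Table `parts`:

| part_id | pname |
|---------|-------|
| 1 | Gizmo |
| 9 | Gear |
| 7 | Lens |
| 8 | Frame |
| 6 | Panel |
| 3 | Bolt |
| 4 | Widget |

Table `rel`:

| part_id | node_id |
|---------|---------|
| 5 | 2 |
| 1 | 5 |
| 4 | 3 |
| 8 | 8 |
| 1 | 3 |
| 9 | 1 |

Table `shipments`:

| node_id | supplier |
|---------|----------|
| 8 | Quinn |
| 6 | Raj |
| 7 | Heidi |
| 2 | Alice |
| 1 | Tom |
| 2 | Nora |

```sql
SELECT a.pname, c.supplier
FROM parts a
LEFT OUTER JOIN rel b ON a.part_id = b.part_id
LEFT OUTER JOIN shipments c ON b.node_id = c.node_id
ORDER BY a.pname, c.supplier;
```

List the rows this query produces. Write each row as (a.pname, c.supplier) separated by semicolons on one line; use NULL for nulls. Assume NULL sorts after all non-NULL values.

(Bolt, NULL); (Frame, Quinn); (Gear, Tom); (Gizmo, NULL); (Gizmo, NULL); (Lens, NULL); (Panel, NULL); (Widget, NULL)

Evaluate left to right. First `parts a LEFT JOIN rel b` on part_id: 8 row(s).
Then LEFT JOIN `shipments c` on node_id: each of those 8 rows is kept; rows whose b.node_id has no match in c get NULL for c's columns.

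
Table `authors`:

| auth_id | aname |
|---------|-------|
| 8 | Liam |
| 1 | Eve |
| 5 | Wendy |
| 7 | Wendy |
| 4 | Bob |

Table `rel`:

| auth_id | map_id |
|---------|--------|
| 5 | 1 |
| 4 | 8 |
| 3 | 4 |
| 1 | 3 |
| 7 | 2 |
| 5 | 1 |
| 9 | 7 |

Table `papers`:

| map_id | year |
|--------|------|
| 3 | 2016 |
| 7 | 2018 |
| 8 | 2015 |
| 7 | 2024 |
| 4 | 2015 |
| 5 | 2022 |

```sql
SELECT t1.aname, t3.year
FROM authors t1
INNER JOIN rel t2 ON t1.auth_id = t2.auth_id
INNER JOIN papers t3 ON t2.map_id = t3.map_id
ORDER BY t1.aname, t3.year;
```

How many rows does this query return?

2

Evaluate left to right. First `authors t1 INNER JOIN rel t2` on auth_id: 5 row(s).
Then INNER JOIN `papers t3` on map_id: keep only rows whose t2.map_id appears in t3.
Result: 2 row(s).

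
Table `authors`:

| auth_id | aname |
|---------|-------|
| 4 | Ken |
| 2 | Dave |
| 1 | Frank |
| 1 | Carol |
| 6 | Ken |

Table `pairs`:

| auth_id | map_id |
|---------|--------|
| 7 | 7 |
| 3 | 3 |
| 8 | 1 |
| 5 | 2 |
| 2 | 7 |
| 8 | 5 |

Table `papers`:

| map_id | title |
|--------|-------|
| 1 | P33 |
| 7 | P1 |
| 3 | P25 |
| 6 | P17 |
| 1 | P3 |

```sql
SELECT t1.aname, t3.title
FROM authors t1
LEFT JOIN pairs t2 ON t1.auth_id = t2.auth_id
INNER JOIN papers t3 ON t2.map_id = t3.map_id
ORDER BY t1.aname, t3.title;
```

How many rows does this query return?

1

Step 1 — t1 LEFT JOIN t2 on auth_id → 5 row(s).
Then INNER JOIN `papers t3` on map_id: keep only rows whose t2.map_id appears in t3.
Result: 1 row(s).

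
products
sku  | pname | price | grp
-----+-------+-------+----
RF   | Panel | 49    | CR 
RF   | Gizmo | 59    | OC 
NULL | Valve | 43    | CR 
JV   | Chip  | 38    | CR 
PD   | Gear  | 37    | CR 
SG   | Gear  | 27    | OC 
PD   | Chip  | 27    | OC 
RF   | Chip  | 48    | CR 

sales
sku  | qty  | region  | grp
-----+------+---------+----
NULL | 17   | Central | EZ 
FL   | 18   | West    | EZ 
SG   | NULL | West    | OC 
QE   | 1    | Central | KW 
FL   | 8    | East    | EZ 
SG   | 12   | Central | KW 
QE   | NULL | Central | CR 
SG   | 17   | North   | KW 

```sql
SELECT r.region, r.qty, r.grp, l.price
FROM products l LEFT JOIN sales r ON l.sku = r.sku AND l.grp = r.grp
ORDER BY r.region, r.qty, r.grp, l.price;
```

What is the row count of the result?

8

LEFT JOIN keeps every row from `products`; unmatched rows get NULL for `sales`'s columns.
Matching on l.sku = r.sku AND l.grp = r.grp. A NULL in a compared column never satisfies the condition.
Matched pairs: 1; unmatched l rows kept: 7.
Total: 1 matched + 7 padded = 8 rows.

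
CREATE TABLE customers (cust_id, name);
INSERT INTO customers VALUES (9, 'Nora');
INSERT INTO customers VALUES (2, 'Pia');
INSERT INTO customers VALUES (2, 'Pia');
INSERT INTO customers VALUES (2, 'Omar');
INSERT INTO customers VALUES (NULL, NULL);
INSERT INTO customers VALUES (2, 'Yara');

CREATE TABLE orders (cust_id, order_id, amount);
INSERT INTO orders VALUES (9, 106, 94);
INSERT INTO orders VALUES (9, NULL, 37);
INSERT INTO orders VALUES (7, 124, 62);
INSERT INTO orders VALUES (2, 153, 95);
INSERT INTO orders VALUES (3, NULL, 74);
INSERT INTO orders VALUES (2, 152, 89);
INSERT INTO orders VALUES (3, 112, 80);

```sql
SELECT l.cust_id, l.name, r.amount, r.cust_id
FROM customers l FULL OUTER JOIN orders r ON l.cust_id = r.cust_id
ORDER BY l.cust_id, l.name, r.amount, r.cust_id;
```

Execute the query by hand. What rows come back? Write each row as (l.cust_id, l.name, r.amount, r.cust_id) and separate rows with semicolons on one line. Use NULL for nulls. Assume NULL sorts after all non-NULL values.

(2, Omar, 89, 2); (2, Omar, 95, 2); (2, Pia, 89, 2); (2, Pia, 89, 2); (2, Pia, 95, 2); (2, Pia, 95, 2); (2, Yara, 89, 2); (2, Yara, 95, 2); (9, Nora, 37, 9); (9, Nora, 94, 9); (NULL, NULL, 62, 7); (NULL, NULL, 74, 3); (NULL, NULL, 80, 3); (NULL, NULL, NULL, NULL)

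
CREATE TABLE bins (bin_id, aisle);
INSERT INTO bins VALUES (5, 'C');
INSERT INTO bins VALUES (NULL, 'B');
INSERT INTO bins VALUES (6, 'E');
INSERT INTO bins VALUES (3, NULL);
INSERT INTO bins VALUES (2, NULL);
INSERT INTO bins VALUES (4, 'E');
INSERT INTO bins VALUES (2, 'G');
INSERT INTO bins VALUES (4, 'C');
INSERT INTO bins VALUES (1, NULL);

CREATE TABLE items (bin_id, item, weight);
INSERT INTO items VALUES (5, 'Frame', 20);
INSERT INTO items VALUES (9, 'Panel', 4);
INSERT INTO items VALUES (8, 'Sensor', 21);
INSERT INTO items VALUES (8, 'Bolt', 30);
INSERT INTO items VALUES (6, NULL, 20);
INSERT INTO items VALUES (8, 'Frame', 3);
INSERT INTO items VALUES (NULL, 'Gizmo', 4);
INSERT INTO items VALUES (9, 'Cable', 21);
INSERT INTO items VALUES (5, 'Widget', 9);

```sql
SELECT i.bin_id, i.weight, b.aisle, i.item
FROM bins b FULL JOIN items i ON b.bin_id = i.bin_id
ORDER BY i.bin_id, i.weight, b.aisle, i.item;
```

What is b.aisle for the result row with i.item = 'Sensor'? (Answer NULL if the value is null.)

FULL OUTER JOIN keeps every row from both sides; unmatched rows get NULL for the other side's columns.
Matching on b.bin_id = i.bin_id. A NULL in a compared column never satisfies the condition.
- b[0] bin_id=5 → 2 match(es) in i → 2 row(s).
- b[1] bin_id=NULL → no match; kept with NULLs on the i side.
- b[2] bin_id=6 → 1 match(es) in i → 1 row(s).
- b[3] bin_id=3 → no match; kept with NULLs on the i side.
- b[4] bin_id=2 → no match; kept with NULLs on the i side.
- b[5] bin_id=4 → no match; kept with NULLs on the i side.
- b[6] bin_id=2 → no match; kept with NULLs on the i side.
- b[7] bin_id=4 → no match; kept with NULLs on the i side.
- b[8] bin_id=1 → no match; kept with NULLs on the i side.
- 6 i row(s) had no b match → kept, b columns NULL.

NULL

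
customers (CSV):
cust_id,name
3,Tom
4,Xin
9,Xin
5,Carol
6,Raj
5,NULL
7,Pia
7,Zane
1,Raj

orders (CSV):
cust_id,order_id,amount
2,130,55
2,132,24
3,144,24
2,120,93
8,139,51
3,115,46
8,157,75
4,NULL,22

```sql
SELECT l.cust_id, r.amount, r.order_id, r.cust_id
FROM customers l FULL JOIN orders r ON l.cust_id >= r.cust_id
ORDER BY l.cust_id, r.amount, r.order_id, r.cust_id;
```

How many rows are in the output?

FULL OUTER JOIN keeps every row from both sides; unmatched rows get NULL for the other side's columns.
Matching on l.cust_id >= r.cust_id.
Matched pairs: 49; unmatched l rows kept: 1; unmatched r rows kept: 0.
Total: 49 matched + 1 padded = 50 rows.

50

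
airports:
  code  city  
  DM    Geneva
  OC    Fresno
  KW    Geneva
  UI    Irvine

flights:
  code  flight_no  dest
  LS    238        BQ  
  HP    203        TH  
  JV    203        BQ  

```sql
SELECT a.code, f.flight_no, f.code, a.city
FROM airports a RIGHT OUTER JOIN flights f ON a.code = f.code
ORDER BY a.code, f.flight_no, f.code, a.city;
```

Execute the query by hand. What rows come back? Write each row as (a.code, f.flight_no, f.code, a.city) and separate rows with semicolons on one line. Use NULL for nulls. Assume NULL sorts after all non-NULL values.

(NULL, 203, HP, NULL); (NULL, 203, JV, NULL); (NULL, 238, LS, NULL)

RIGHT JOIN keeps every row from `flights`; unmatched rows get NULL for `airports`'s columns.
Matching on a.code = f.code.
- a (code=DM) has no partner in f.
- a (code=OC) has no partner in f.
- a (code=KW) has no partner in f.
- a (code=UI) has no partner in f.
- plus 3 unmatched f row(s), each kept with NULL a columns.
After projecting and ordering:
a.code | f.flight_no | f.code | a.city
NULL | 203 | HP | NULL
NULL | 203 | JV | NULL
NULL | 238 | LS | NULL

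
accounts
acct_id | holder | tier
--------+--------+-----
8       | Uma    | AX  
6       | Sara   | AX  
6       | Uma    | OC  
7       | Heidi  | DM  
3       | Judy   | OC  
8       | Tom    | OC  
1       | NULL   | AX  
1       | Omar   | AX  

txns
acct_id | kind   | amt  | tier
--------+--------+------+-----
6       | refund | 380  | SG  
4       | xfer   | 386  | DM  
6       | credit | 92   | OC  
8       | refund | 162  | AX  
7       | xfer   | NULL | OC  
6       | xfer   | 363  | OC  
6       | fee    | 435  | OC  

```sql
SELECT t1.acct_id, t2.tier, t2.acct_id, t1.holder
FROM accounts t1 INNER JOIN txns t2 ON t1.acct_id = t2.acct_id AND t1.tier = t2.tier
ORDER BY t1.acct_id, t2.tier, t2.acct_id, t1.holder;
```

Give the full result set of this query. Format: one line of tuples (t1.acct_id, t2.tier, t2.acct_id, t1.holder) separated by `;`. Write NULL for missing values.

INNER JOIN keeps only pairs where the ON condition holds.
Matching on t1.acct_id = t2.acct_id AND t1.tier = t2.tier.
- t1 row (acct_id=8, tier=AX): matches 1 t2 row(s) → 1 output row(s).
- t1 row (acct_id=6, tier=AX): no match → dropped.
- t1 row (acct_id=6, tier=OC): matches 3 t2 row(s) → 3 output row(s).
- t1 row (acct_id=7, tier=DM): no match → dropped.
- t1 row (acct_id=3, tier=OC): no match → dropped.
- t1 row (acct_id=8, tier=OC): no match → dropped.
- t1 row (acct_id=1, tier=AX): no match → dropped.
- t1 row (acct_id=1, tier=AX): no match → dropped.
After projecting and ordering:
t1.acct_id | t2.tier | t2.acct_id | t1.holder
6 | OC | 6 | Uma
6 | OC | 6 | Uma
6 | OC | 6 | Uma
8 | AX | 8 | Uma

(6, OC, 6, Uma); (6, OC, 6, Uma); (6, OC, 6, Uma); (8, AX, 8, Uma)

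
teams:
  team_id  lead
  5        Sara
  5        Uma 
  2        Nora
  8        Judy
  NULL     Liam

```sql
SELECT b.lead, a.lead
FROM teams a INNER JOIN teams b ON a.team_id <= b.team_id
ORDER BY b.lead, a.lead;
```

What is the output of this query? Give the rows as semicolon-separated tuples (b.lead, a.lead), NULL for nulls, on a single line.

(Judy, Judy); (Judy, Nora); (Judy, Sara); (Judy, Uma); (Nora, Nora); (Sara, Nora); (Sara, Sara); (Sara, Uma); (Uma, Nora); (Uma, Sara); (Uma, Uma)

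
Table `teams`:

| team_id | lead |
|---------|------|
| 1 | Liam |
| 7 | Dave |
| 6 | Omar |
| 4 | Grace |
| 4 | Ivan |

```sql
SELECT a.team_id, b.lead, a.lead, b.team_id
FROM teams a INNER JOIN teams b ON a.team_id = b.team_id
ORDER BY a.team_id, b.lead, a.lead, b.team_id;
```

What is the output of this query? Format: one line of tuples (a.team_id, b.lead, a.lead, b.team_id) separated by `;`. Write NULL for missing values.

(1, Liam, Liam, 1); (4, Grace, Grace, 4); (4, Grace, Ivan, 4); (4, Ivan, Grace, 4); (4, Ivan, Ivan, 4); (6, Omar, Omar, 6); (7, Dave, Dave, 7)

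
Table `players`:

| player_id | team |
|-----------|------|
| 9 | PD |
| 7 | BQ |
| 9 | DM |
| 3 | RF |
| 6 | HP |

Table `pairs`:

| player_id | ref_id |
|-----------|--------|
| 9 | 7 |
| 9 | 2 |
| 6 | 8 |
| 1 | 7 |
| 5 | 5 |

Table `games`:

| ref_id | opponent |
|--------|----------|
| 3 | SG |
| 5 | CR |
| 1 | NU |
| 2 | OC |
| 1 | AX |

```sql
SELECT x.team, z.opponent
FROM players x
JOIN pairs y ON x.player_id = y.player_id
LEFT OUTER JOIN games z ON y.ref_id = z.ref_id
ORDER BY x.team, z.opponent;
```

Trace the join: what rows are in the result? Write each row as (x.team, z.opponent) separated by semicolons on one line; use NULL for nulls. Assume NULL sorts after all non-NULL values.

Joins associate left-to-right: players INNER JOIN pairs on player_id gives 5 intermediate row(s).
Then LEFT JOIN `games z` on ref_id: each of those 5 rows is kept; rows whose y.ref_id has no match in z get NULL for z's columns.

(DM, OC); (DM, NULL); (HP, NULL); (PD, OC); (PD, NULL)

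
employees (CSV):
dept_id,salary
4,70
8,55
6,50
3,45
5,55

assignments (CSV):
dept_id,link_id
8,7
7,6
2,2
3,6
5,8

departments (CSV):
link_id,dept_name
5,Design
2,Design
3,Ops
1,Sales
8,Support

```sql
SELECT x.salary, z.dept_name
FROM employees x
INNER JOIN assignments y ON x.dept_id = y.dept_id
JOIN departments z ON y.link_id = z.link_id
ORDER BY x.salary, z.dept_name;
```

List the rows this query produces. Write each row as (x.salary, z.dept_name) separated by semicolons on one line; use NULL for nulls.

Joins associate left-to-right: employees INNER JOIN assignments on dept_id gives 3 intermediate row(s).
Then INNER JOIN `departments z` on link_id: keep only rows whose y.link_id appears in z.

(55, Support)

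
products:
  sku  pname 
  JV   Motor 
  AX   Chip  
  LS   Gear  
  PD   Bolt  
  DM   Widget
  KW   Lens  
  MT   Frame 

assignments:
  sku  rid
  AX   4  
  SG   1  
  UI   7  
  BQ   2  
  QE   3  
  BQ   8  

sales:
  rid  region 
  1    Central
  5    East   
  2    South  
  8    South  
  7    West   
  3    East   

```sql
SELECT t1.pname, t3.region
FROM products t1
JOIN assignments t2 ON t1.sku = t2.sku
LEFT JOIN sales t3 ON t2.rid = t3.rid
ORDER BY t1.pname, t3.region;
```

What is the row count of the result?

1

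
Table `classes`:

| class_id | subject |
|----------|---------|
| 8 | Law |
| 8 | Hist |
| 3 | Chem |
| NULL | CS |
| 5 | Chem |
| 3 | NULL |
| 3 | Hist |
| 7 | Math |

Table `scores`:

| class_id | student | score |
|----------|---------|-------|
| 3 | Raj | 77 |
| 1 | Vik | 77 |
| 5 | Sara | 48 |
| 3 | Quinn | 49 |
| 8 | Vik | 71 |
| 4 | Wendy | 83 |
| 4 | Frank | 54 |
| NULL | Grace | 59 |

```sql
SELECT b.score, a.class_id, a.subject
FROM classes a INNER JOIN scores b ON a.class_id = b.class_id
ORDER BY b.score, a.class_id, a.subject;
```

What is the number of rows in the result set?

INNER JOIN keeps only pairs where the ON condition holds.
Matching on a.class_id = b.class_id. A NULL in a compared column never satisfies the condition.
Matched pairs: 9.
Total: 9 rows.

9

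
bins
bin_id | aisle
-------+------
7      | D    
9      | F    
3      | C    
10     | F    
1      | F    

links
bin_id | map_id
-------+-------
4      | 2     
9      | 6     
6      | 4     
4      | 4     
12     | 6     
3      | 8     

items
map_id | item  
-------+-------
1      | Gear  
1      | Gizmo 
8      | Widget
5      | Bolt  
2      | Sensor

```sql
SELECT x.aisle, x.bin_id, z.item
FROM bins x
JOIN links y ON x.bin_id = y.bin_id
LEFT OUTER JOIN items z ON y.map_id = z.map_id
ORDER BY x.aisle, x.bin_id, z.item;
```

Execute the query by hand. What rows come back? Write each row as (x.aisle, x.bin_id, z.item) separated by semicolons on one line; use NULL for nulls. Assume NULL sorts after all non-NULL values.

(C, 3, Widget); (F, 9, NULL)

Evaluate left to right. First `bins x INNER JOIN links y` on bin_id: 2 row(s).
Then LEFT JOIN `items z` on map_id: each of those 2 rows is kept; rows whose y.map_id has no match in z get NULL for z's columns.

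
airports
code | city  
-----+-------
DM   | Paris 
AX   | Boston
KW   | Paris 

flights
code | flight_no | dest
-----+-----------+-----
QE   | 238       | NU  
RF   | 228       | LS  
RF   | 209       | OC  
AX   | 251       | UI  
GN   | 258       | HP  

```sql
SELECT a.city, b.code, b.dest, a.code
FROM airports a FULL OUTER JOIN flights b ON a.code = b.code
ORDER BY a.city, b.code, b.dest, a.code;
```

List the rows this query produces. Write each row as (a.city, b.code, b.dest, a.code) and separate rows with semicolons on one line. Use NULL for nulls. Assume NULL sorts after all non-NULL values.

(Boston, AX, UI, AX); (Paris, NULL, NULL, DM); (Paris, NULL, NULL, KW); (NULL, GN, HP, NULL); (NULL, QE, NU, NULL); (NULL, RF, LS, NULL); (NULL, RF, OC, NULL)

FULL OUTER JOIN keeps every row from both sides; unmatched rows get NULL for the other side's columns.
Matching on a.code = b.code.
- a (code=DM) has no partner → padded with NULL.
- a (code=AX) pairs with 1 row(s) of b.
- a (code=KW) has no partner → padded with NULL.
- plus 4 unmatched b row(s), each kept with NULL a columns.
After projecting and ordering:
a.city | b.code | b.dest | a.code
Boston | AX | UI | AX
Paris | NULL | NULL | DM
Paris | NULL | NULL | KW
NULL | GN | HP | NULL
NULL | QE | NU | NULL
NULL | RF | LS | NULL
NULL | RF | OC | NULL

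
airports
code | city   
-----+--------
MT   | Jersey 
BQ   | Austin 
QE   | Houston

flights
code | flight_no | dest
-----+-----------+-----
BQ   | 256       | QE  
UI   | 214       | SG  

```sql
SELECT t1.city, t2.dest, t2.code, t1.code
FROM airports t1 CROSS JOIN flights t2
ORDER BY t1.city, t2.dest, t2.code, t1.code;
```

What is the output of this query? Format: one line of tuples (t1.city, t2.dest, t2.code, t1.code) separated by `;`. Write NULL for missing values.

(Austin, QE, BQ, BQ); (Austin, SG, UI, BQ); (Houston, QE, BQ, QE); (Houston, SG, UI, QE); (Jersey, QE, BQ, MT); (Jersey, SG, UI, MT)

CROSS JOIN pairs every row of `airports` with every row of `flights`: 3 × 2 = 6 rows.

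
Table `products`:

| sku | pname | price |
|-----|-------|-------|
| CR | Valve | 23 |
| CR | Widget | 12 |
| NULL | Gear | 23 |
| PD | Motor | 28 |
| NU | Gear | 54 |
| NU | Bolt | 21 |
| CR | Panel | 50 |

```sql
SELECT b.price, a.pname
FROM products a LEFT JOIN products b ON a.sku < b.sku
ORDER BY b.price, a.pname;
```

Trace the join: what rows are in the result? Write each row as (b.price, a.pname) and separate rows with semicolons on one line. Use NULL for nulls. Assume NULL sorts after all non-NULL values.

LEFT JOIN keeps every row from `products a`; unmatched rows get NULL for `products b`'s columns.
Matching on a.sku < b.sku. A NULL in a compared column never satisfies the condition.
Matched pairs: 11; unmatched a rows kept: 2.

(21, Panel); (21, Valve); (21, Widget); (28, Bolt); (28, Gear); (28, Panel); (28, Valve); (28, Widget); (54, Panel); (54, Valve); (54, Widget); (NULL, Gear); (NULL, Motor)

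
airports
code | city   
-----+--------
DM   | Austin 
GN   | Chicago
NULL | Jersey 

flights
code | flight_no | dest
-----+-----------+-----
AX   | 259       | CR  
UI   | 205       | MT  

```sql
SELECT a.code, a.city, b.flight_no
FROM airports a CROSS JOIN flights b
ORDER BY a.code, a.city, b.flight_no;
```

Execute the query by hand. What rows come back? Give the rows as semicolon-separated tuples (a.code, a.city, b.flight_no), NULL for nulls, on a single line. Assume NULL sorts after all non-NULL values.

(DM, Austin, 205); (DM, Austin, 259); (GN, Chicago, 205); (GN, Chicago, 259); (NULL, Jersey, 205); (NULL, Jersey, 259)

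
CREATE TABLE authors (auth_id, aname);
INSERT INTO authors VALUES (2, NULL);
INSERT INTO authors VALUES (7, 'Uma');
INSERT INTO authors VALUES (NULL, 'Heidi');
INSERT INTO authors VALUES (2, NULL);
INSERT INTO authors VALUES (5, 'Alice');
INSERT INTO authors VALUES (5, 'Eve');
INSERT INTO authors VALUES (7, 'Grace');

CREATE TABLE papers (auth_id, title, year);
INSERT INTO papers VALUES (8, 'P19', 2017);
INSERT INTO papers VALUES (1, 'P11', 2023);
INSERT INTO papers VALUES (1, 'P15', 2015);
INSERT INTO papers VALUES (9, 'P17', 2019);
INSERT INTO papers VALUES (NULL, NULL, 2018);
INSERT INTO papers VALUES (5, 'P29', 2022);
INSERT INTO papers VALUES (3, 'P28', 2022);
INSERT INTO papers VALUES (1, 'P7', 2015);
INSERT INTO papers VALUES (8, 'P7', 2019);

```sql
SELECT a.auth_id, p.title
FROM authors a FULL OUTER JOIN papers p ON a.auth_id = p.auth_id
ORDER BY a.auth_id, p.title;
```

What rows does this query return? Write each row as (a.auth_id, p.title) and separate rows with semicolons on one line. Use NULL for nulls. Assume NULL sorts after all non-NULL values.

FULL OUTER JOIN keeps every row from both sides; unmatched rows get NULL for the other side's columns.
Matching on a.auth_id = p.auth_id. A NULL in a compared column never satisfies the condition.
- auth_id=2: no p row matches, row kept with p columns NULL.
- auth_id=7: no p row matches, row kept with p columns NULL.
- auth_id=NULL: no p row matches, row kept with p columns NULL.
- auth_id=2: no p row matches, row kept with p columns NULL.
- auth_id=5: 1 matching p row(s), so 1 row(s) emitted.
- auth_id=5: 1 matching p row(s), so 1 row(s) emitted.
- auth_id=7: no p row matches, row kept with p columns NULL.
- plus 8 unmatched p row(s), each kept with NULL a columns.

(2, NULL); (2, NULL); (5, P29); (5, P29); (7, NULL); (7, NULL); (NULL, P11); (NULL, P15); (NULL, P17); (NULL, P19); (NULL, P28); (NULL, P7); (NULL, P7); (NULL, NULL); (NULL, NULL)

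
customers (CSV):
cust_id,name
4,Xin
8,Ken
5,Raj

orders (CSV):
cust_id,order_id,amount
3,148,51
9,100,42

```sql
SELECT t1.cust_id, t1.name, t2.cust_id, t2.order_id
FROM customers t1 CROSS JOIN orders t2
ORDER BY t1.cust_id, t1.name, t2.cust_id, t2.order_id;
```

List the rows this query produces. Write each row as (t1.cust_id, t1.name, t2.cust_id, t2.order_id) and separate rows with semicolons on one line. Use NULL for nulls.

CROSS JOIN pairs every row of `customers` with every row of `orders`: 3 × 2 = 6 rows.

(4, Xin, 3, 148); (4, Xin, 9, 100); (5, Raj, 3, 148); (5, Raj, 9, 100); (8, Ken, 3, 148); (8, Ken, 9, 100)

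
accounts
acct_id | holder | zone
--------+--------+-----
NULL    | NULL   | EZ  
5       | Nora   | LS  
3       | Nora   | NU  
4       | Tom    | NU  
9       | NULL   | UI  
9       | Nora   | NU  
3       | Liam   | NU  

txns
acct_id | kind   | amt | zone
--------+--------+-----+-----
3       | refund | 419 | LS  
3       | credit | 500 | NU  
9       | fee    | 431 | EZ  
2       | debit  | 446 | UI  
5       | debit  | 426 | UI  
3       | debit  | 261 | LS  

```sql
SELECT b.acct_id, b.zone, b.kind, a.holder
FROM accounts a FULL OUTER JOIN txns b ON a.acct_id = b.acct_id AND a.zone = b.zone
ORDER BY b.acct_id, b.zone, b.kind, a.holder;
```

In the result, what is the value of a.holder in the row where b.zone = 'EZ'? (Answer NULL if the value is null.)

NULL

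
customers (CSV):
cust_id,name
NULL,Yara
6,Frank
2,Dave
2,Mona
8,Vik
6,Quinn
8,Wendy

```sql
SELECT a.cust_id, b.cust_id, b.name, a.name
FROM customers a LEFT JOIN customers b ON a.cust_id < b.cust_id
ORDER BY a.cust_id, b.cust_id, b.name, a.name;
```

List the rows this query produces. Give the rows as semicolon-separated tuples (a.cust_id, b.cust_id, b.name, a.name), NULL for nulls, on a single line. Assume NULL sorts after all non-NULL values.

(2, 6, Frank, Dave); (2, 6, Frank, Mona); (2, 6, Quinn, Dave); (2, 6, Quinn, Mona); (2, 8, Vik, Dave); (2, 8, Vik, Mona); (2, 8, Wendy, Dave); (2, 8, Wendy, Mona); (6, 8, Vik, Frank); (6, 8, Vik, Quinn); (6, 8, Wendy, Frank); (6, 8, Wendy, Quinn); (8, NULL, NULL, Vik); (8, NULL, NULL, Wendy); (NULL, NULL, NULL, Yara)

LEFT JOIN keeps every row from `customers a`; unmatched rows get NULL for `customers b`'s columns.
Matching on a.cust_id < b.cust_id. A NULL in a compared column never satisfies the condition.
- a (cust_id=NULL) has no partner → padded with NULL.
- a (cust_id=6) pairs with 2 row(s) of b.
- a (cust_id=2) pairs with 4 row(s) of b.
- a (cust_id=2) pairs with 4 row(s) of b.
- a (cust_id=8) has no partner → padded with NULL.
- a (cust_id=6) pairs with 2 row(s) of b.
- a (cust_id=8) has no partner → padded with NULL.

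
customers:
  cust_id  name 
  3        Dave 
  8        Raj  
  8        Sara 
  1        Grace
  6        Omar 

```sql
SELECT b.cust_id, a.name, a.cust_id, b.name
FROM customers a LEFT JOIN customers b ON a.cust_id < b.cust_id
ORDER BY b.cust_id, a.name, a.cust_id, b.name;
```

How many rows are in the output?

11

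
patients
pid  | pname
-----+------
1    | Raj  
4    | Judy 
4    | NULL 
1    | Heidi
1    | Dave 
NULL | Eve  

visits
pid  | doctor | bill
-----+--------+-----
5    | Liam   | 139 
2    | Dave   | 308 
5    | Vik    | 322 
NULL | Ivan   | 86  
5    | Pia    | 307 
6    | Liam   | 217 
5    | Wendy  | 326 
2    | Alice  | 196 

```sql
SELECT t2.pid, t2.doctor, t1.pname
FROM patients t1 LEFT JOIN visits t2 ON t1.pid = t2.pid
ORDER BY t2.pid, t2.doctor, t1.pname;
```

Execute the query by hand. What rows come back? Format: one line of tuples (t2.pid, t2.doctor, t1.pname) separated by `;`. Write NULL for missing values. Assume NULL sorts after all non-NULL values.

(NULL, NULL, Dave); (NULL, NULL, Eve); (NULL, NULL, Heidi); (NULL, NULL, Judy); (NULL, NULL, Raj); (NULL, NULL, NULL)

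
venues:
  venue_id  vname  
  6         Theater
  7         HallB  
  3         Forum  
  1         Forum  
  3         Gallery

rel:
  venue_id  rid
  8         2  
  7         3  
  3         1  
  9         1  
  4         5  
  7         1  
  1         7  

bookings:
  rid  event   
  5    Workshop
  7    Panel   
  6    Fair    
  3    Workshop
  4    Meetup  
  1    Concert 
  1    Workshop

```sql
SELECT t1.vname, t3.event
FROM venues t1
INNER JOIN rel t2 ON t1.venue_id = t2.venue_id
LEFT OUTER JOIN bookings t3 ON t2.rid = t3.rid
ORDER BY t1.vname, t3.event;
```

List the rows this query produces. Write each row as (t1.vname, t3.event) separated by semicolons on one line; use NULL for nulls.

(Forum, Concert); (Forum, Panel); (Forum, Workshop); (Gallery, Concert); (Gallery, Workshop); (HallB, Concert); (HallB, Workshop); (HallB, Workshop)

Evaluate left to right. First `venues t1 INNER JOIN rel t2` on venue_id: 5 row(s).
Then LEFT JOIN `bookings t3` on rid: each of those 5 rows is kept; rows whose t2.rid has no match in t3 get NULL for t3's columns.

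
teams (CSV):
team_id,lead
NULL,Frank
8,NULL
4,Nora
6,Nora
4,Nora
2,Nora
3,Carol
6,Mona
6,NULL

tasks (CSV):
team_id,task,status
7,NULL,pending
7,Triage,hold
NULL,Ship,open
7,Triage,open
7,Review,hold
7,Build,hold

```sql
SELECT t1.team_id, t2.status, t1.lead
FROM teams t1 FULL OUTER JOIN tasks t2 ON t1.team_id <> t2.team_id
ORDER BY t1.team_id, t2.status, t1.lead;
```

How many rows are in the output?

42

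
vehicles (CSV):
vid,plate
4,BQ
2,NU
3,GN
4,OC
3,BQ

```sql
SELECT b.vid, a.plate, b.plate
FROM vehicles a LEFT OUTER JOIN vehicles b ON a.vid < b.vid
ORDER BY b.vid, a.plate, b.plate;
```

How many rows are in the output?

10

LEFT JOIN keeps every row from `vehicles a`; unmatched rows get NULL for `vehicles b`'s columns.
Matching on a.vid < b.vid.
- a row (vid=4): no match → kept, b columns NULL.
- a row (vid=2): matches 4 b row(s) → 4 output row(s).
- a row (vid=3): matches 2 b row(s) → 2 output row(s).
- a row (vid=4): no match → kept, b columns NULL.
- a row (vid=3): matches 2 b row(s) → 2 output row(s).
Total: 8 matched + 2 padded = 10 rows.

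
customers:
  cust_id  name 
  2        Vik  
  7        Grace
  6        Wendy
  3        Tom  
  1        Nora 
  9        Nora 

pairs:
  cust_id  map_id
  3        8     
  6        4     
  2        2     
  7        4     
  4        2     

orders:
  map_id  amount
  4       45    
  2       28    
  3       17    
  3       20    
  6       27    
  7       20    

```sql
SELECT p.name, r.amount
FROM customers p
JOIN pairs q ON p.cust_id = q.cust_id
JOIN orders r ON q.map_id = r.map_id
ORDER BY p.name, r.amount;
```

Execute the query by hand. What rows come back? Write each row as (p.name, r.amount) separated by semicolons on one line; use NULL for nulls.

Step 1 — p INNER JOIN q on cust_id → 4 row(s).
Then INNER JOIN `orders r` on map_id: keep only rows whose q.map_id appears in r.

(Grace, 45); (Vik, 28); (Wendy, 45)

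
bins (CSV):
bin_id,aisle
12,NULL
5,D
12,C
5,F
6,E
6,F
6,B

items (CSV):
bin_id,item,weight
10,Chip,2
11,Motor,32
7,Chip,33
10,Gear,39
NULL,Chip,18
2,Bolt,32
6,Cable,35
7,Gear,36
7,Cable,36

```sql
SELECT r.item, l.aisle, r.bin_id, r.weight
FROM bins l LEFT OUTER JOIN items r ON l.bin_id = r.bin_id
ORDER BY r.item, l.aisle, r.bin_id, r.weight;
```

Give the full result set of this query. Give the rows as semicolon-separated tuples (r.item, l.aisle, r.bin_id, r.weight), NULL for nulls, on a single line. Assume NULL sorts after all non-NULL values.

(Cable, B, 6, 35); (Cable, E, 6, 35); (Cable, F, 6, 35); (NULL, C, NULL, NULL); (NULL, D, NULL, NULL); (NULL, F, NULL, NULL); (NULL, NULL, NULL, NULL)

LEFT JOIN keeps every row from `bins`; unmatched rows get NULL for `items`'s columns.
Matching on l.bin_id = r.bin_id. A NULL in a compared column never satisfies the condition.
- bin_id=12: no r row matches, row kept with r columns NULL.
- bin_id=5: no r row matches, row kept with r columns NULL.
- bin_id=12: no r row matches, row kept with r columns NULL.
- bin_id=5: no r row matches, row kept with r columns NULL.
- bin_id=6: 1 matching r row(s), so 1 row(s) emitted.
- bin_id=6: 1 matching r row(s), so 1 row(s) emitted.
- bin_id=6: 1 matching r row(s), so 1 row(s) emitted.
After projecting and ordering:
r.item | l.aisle | r.bin_id | r.weight
Cable | B | 6 | 35
Cable | E | 6 | 35
Cable | F | 6 | 35
NULL | C | NULL | NULL
NULL | D | NULL | NULL
NULL | F | NULL | NULL
NULL | NULL | NULL | NULL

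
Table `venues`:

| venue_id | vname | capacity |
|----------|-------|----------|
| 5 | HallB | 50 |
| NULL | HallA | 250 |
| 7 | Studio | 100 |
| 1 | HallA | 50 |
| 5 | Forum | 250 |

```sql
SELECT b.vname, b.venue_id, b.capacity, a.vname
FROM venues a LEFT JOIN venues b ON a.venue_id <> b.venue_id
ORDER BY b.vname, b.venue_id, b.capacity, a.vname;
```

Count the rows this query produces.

LEFT JOIN keeps every row from `venues a`; unmatched rows get NULL for `venues b`'s columns.
Matching on a.venue_id <> b.venue_id. A NULL in a compared column never satisfies the condition.
- a row (venue_id=5): matches 2 b row(s) → 2 output row(s).
- a row (venue_id=NULL): no match → kept, b columns NULL.
- a row (venue_id=7): matches 3 b row(s) → 3 output row(s).
- a row (venue_id=1): matches 3 b row(s) → 3 output row(s).
- a row (venue_id=5): matches 2 b row(s) → 2 output row(s).
Total: 10 matched + 1 padded = 11 rows.

11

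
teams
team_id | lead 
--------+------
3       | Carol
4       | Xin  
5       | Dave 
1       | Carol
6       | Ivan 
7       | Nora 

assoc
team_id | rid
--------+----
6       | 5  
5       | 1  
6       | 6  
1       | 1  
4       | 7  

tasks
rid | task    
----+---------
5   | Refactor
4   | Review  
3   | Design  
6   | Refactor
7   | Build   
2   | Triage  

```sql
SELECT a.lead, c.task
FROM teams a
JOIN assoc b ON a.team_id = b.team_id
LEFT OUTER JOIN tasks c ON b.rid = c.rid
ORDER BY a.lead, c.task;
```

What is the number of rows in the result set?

5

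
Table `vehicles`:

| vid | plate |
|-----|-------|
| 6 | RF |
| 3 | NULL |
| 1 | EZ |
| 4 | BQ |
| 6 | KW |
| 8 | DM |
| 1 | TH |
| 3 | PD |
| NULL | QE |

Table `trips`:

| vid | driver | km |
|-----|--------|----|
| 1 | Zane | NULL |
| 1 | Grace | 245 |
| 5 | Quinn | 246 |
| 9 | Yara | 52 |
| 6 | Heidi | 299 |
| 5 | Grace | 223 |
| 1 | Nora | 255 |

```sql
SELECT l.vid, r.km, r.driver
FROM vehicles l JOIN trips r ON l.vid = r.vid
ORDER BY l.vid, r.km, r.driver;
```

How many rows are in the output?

8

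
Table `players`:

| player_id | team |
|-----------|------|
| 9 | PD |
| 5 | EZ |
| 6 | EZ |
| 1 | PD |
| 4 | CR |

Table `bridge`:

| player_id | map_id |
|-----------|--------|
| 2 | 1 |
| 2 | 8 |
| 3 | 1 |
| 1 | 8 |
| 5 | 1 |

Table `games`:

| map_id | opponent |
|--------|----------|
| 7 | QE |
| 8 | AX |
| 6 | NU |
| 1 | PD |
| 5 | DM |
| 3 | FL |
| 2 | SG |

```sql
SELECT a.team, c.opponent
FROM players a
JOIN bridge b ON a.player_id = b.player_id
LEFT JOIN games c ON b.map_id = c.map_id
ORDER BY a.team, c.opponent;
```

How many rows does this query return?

Evaluate left to right. First `players a INNER JOIN bridge b` on player_id: 2 row(s).
Then LEFT JOIN `games c` on map_id: each of those 2 rows is kept; rows whose b.map_id has no match in c get NULL for c's columns.
Result: 2 row(s).

2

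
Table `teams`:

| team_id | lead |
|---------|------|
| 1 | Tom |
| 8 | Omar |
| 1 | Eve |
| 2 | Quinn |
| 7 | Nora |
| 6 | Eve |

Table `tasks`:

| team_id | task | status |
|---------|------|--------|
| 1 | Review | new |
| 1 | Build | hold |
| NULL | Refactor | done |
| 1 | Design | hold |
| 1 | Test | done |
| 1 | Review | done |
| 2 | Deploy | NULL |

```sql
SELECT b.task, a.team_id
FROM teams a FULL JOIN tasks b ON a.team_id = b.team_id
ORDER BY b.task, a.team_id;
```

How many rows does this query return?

15

FULL OUTER JOIN keeps every row from both sides; unmatched rows get NULL for the other side's columns.
Matching on a.team_id = b.team_id. A NULL in a compared column never satisfies the condition.
- a[0] team_id=1 → 5 match(es) in b → 5 row(s).
- a[1] team_id=8 → no match; kept with NULLs on the b side.
- a[2] team_id=1 → 5 match(es) in b → 5 row(s).
- a[3] team_id=2 → 1 match(es) in b → 1 row(s).
- a[4] team_id=7 → no match; kept with NULLs on the b side.
- a[5] team_id=6 → no match; kept with NULLs on the b side.
- plus 1 unmatched b row(s), each kept with NULL a columns.
Total: 11 matched + 4 padded = 15 rows.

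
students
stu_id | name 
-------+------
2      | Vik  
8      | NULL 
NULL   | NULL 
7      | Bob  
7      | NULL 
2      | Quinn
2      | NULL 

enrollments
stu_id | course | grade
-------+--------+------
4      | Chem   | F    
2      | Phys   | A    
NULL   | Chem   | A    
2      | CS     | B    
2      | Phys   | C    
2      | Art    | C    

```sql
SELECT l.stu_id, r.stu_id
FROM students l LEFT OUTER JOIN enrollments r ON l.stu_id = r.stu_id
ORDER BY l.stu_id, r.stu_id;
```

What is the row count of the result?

LEFT JOIN keeps every row from `students`; unmatched rows get NULL for `enrollments`'s columns.
Matching on l.stu_id = r.stu_id. A NULL in a compared column never satisfies the condition.
- stu_id=2: 4 matching r row(s), so 4 row(s) emitted.
- stu_id=8: no r row matches, row kept with r columns NULL.
- stu_id=NULL: no r row matches, row kept with r columns NULL.
- stu_id=7: no r row matches, row kept with r columns NULL.
- stu_id=7: no r row matches, row kept with r columns NULL.
- stu_id=2: 4 matching r row(s), so 4 row(s) emitted.
- stu_id=2: 4 matching r row(s), so 4 row(s) emitted.
Total: 12 matched + 4 padded = 16 rows.

16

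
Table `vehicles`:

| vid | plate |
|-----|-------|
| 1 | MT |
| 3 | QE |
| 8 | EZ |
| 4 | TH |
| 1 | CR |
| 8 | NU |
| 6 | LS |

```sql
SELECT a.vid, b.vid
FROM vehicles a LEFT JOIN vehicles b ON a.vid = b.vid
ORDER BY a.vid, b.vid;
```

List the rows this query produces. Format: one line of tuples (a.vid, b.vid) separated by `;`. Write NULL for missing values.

(1, 1); (1, 1); (1, 1); (1, 1); (3, 3); (4, 4); (6, 6); (8, 8); (8, 8); (8, 8); (8, 8)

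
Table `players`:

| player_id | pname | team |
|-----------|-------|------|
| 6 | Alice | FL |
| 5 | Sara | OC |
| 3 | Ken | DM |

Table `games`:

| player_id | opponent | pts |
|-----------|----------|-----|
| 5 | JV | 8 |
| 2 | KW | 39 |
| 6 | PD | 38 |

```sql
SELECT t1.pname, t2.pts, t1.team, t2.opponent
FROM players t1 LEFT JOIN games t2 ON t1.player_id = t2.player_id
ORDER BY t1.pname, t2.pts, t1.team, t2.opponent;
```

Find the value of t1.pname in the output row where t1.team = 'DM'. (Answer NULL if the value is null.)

Ken

LEFT JOIN keeps every row from `players`; unmatched rows get NULL for `games`'s columns.
Matching on t1.player_id = t2.player_id.
Matched pairs: 2; unmatched t1 rows kept: 1.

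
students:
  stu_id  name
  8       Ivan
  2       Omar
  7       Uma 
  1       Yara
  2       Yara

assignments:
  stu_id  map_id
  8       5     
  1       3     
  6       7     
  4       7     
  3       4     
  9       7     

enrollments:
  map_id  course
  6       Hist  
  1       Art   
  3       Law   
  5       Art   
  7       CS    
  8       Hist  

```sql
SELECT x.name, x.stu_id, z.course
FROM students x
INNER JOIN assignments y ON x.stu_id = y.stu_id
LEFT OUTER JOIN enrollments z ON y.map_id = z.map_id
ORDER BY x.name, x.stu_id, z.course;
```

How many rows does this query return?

2

Step 1 — x INNER JOIN y on stu_id → 2 row(s).
Then LEFT JOIN `enrollments z` on map_id: each of those 2 rows is kept; rows whose y.map_id has no match in z get NULL for z's columns.
Result: 2 row(s).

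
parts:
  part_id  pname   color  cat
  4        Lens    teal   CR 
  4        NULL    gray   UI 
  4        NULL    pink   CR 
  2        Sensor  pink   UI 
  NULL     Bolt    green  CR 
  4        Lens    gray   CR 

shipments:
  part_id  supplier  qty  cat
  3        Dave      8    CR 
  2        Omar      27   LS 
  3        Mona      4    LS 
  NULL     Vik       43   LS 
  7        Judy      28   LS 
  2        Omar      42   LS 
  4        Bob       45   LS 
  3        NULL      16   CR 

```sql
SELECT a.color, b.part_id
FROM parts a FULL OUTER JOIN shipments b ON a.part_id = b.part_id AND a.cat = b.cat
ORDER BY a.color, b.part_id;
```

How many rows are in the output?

14

FULL OUTER JOIN keeps every row from both sides; unmatched rows get NULL for the other side's columns.
Matching on a.part_id = b.part_id AND a.cat = b.cat. A NULL in a compared column never satisfies the condition.
Matched pairs: 0; unmatched a rows kept: 6; unmatched b rows kept: 8.
Total: 0 matched + 14 padded = 14 rows.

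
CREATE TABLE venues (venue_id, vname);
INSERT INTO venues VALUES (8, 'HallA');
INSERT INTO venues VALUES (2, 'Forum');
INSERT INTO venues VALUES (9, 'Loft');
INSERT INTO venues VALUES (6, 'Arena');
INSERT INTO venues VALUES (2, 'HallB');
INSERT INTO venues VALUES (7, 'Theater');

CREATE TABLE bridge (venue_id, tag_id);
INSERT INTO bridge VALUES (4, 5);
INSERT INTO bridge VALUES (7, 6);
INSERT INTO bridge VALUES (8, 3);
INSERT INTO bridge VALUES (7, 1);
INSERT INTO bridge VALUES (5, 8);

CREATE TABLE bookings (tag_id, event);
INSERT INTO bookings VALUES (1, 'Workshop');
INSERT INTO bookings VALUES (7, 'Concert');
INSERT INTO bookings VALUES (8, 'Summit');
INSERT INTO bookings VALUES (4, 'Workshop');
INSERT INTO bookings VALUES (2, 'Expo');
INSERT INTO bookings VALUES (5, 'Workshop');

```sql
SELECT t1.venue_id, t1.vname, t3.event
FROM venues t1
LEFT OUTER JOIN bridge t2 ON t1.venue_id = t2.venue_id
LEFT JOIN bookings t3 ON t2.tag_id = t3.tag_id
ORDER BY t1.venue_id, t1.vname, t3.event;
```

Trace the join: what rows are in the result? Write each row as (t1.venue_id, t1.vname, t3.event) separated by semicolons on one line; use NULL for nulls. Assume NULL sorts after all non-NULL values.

Step 1 — t1 LEFT JOIN t2 on venue_id → 7 row(s).
Then LEFT JOIN `bookings t3` on tag_id: each of those 7 rows is kept; rows whose t2.tag_id has no match in t3 get NULL for t3's columns.

(2, Forum, NULL); (2, HallB, NULL); (6, Arena, NULL); (7, Theater, Workshop); (7, Theater, NULL); (8, HallA, NULL); (9, Loft, NULL)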